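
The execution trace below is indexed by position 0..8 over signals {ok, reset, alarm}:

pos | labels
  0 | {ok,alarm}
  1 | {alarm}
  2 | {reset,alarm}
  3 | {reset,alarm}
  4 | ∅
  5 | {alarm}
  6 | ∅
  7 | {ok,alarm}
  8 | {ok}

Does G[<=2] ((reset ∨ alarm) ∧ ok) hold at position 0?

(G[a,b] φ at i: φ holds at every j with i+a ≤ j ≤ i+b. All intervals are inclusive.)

Does not hold

Check ((reset ∨ alarm) ∧ ok) at every j in [0,2]:
  j=0: true
  j=1: false
  j=2: false
Fails at j=1 → formula fails.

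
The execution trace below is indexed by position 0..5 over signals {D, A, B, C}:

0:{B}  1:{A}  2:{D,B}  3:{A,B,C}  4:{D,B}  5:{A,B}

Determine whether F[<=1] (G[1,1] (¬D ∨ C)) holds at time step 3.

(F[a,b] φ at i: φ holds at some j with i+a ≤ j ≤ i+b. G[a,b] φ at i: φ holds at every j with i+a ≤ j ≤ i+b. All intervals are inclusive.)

Holds

Check G[1,1] (¬D ∨ C) at each j in [3,4]:
  j=3: fails at 4
  j=4: holds on [5,5]
Found at j=4 → formula holds.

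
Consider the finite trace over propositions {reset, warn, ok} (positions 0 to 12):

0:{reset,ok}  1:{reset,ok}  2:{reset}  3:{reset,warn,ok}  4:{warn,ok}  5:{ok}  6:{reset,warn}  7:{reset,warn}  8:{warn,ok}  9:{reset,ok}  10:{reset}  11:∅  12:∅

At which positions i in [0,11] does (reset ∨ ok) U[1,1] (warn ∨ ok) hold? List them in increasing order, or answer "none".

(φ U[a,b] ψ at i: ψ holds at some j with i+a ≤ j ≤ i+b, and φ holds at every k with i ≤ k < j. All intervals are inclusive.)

0, 2, 3, 4, 5, 6, 7, 8

Evaluate at each i in [0,11]:
  i=0: ✓ (rhs at j=1; lhs holds on [0,0])
  i=1: ✗ (no rhs in [2,2])
  i=2: ✓ (rhs at j=3; lhs holds on [2,2])
  i=3: ✓ (rhs at j=4; lhs holds on [3,3])
  i=4: ✓ (rhs at j=5; lhs holds on [4,4])
  i=5: ✓ (rhs at j=6; lhs holds on [5,5])
  i=6: ✓ (rhs at j=7; lhs holds on [6,6])
  i=7: ✓ (rhs at j=8; lhs holds on [7,7])
  i=8: ✓ (rhs at j=9; lhs holds on [8,8])
  i=9: ✗ (no rhs in [10,10])
  i=10: ✗ (no rhs in [11,11])
  i=11: ✗ (no rhs in [12,12])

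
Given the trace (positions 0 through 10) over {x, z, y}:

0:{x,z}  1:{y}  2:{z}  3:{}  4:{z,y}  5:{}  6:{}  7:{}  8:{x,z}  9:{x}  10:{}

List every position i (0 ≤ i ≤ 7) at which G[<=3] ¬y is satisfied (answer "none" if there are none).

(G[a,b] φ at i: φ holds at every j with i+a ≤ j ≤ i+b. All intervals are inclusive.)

5, 6, 7

Evaluate at each i in [0,7]:
  i=0: ✗ (fails at j=1)
  i=1: ✗ (fails at j=1)
  i=2: ✗ (fails at j=4)
  i=3: ✗ (fails at j=4)
  i=4: ✗ (fails at j=4)
  i=5: ✓ (all of [5,8])
  i=6: ✓ (all of [6,9])
  i=7: ✓ (all of [7,10])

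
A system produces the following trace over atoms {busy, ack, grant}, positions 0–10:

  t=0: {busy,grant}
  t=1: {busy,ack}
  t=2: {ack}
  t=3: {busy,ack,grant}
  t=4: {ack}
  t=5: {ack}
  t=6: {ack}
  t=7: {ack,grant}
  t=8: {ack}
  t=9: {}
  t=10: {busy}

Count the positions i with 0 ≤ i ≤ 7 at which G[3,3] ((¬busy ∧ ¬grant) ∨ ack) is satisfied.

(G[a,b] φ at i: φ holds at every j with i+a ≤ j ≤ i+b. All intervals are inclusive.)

7

Evaluate at each i in [0,7]:
  i=0: ✓ (all of [3,3])
  i=1: ✓ (all of [4,4])
  i=2: ✓ (all of [5,5])
  i=3: ✓ (all of [6,6])
  i=4: ✓ (all of [7,7])
  i=5: ✓ (all of [8,8])
  i=6: ✓ (all of [9,9])
  i=7: ✗ (fails at j=10)
Positions where it holds: {0, 1, 2, 3, 4, 5, 6} → 7.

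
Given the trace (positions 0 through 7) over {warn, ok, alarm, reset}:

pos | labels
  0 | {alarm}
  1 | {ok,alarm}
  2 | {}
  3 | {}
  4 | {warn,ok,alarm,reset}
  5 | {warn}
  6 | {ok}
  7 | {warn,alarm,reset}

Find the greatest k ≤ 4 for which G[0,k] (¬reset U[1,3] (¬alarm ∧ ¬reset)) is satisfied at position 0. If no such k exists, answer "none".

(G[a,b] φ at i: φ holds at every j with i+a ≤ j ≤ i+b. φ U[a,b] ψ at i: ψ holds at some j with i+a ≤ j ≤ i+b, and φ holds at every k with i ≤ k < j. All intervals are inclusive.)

2

(¬reset U[1,3] (¬alarm ∧ ¬reset)) must hold from j=0 onward; find where it first fails.
  j=0: holds
  j=1: holds
  j=2: holds
  j=3: fails
Holds on [0,2], so largest k = 2.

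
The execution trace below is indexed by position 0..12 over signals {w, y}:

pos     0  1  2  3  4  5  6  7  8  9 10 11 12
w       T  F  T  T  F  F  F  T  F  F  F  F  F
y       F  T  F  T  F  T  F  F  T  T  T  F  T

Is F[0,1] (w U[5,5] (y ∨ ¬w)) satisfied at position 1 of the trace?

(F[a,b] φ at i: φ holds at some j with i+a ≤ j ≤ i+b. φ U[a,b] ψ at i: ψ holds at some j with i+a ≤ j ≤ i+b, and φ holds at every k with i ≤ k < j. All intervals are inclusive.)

Check (w U[5,5] (y ∨ ¬w)) at each j in [1,2]:
  j=1: fails
  j=2: fails
No position in the window satisfies it → formula fails.

No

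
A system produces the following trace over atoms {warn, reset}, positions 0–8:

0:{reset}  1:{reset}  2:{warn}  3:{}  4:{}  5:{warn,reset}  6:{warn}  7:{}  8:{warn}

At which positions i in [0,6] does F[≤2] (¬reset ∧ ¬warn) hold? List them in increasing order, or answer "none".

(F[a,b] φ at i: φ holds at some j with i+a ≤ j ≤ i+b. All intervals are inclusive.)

1, 2, 3, 4, 5, 6

Evaluate at each i in [0,6]:
  i=0: ✗ (none in [0,2])
  i=1: ✓ (witness j=3)
  i=2: ✓ (witness j=3)
  i=3: ✓ (witness j=3)
  i=4: ✓ (witness j=4)
  i=5: ✓ (witness j=7)
  i=6: ✓ (witness j=7)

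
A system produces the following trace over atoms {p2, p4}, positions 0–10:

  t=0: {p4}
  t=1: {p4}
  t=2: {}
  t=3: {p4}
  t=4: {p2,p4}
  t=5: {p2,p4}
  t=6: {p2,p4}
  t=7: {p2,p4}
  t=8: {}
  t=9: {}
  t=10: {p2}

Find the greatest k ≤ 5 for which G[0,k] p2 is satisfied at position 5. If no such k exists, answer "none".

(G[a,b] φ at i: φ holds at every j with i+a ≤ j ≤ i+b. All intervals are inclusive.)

p2 must hold from j=5 onward; find where it first fails.
  j=5: holds
  j=6: holds
  j=7: holds
  j=8: fails
Holds on [5,7], so largest k = 2.

2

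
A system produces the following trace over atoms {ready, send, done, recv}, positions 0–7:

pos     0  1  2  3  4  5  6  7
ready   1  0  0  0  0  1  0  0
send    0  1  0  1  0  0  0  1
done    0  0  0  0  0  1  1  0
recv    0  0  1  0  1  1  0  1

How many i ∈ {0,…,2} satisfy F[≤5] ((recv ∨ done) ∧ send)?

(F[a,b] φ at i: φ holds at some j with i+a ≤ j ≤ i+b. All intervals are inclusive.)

Evaluate at each i in [0,2]:
  i=0: ✗ (none in [0,5])
  i=1: ✗ (none in [1,6])
  i=2: ✓ (witness j=7)
Positions where it holds: {2} → 1.

1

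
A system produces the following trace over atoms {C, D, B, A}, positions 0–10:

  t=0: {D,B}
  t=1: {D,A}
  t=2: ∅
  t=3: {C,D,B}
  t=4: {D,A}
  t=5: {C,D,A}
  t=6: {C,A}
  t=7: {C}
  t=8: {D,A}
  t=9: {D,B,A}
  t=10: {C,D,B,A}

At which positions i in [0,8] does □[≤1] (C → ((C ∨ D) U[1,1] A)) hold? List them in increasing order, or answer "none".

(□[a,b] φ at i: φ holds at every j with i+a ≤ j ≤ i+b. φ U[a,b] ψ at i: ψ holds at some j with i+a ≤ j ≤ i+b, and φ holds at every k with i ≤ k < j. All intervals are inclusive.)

0, 1, 2, 3, 4, 7, 8

Evaluate at each i in [0,8]:
  i=0: ✓ (all of [0,1])
  i=1: ✓ (all of [1,2])
  i=2: ✓ (all of [2,3])
  i=3: ✓ (all of [3,4])
  i=4: ✓ (all of [4,5])
  i=5: ✗ (fails at j=6)
  i=6: ✗ (fails at j=6)
  i=7: ✓ (all of [7,8])
  i=8: ✓ (all of [8,9])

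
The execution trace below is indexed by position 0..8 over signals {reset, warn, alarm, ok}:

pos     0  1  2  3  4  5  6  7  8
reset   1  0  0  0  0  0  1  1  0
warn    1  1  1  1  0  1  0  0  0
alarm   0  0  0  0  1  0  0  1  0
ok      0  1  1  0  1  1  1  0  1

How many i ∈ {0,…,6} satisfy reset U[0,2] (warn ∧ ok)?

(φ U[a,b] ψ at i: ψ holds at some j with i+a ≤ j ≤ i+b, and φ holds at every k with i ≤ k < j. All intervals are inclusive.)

4

Evaluate at each i in [0,6]:
  i=0: ✓ (rhs at j=1; lhs holds on [0,0])
  i=1: ✓ (rhs at j=1)
  i=2: ✓ (rhs at j=2)
  i=3: ✗ (lhs fails at k=3 before rhs at j=5)
  i=4: ✗ (lhs fails at k=4 before rhs at j=5)
  i=5: ✓ (rhs at j=5)
  i=6: ✗ (no rhs in [6,8])
Positions where it holds: {0, 1, 2, 5} → 4.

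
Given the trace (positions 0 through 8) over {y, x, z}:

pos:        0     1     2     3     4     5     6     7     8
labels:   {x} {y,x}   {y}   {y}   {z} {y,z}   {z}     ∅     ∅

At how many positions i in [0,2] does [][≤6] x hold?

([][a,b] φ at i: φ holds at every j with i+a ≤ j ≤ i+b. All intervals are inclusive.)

Evaluate at each i in [0,2]:
  i=0: ✗ (fails at j=2)
  i=1: ✗ (fails at j=2)
  i=2: ✗ (fails at j=2)
Positions where it holds: {} → 0.

0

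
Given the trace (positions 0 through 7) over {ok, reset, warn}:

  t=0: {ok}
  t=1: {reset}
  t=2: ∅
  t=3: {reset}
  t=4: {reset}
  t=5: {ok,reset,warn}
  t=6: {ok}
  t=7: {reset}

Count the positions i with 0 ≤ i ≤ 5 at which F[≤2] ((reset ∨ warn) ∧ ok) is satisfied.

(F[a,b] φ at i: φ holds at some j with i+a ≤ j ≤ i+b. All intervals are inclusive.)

Evaluate at each i in [0,5]:
  i=0: ✗ (none in [0,2])
  i=1: ✗ (none in [1,3])
  i=2: ✗ (none in [2,4])
  i=3: ✓ (witness j=5)
  i=4: ✓ (witness j=5)
  i=5: ✓ (witness j=5)
Positions where it holds: {3, 4, 5} → 3.

3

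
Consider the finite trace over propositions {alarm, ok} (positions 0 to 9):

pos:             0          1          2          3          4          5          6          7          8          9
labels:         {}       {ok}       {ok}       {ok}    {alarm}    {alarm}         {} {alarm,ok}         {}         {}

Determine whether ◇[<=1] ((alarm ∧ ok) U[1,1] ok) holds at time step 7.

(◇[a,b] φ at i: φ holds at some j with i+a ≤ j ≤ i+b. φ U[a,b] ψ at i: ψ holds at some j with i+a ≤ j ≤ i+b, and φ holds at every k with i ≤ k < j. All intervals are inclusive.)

Does not hold

Check ((alarm ∧ ok) U[1,1] ok) at each j in [7,8]:
  j=7: fails
  j=8: fails
No position in the window satisfies it → formula fails.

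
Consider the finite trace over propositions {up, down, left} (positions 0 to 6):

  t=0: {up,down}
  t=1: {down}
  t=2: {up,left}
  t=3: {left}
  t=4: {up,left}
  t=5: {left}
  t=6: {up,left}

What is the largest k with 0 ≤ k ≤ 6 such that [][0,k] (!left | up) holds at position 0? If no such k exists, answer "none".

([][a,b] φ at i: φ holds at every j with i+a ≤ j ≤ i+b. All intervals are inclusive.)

(!left | up) must hold from j=0 onward; find where it first fails.
  j=0: holds
  j=1: holds
  j=2: holds
  j=3: fails
Holds on [0,2], so largest k = 2.

2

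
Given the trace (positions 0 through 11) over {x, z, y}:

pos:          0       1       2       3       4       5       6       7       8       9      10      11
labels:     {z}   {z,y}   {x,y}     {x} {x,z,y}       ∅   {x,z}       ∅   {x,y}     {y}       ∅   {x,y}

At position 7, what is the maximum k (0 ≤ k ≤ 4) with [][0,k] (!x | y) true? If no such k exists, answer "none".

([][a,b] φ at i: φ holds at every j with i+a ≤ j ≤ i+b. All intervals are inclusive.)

4

(!x | y) must hold from j=7 onward; find where it first fails.
  j=7: holds
  j=8: holds
  j=9: holds
  j=10: holds
  j=11: holds
Holds through j=11; largest k = 4.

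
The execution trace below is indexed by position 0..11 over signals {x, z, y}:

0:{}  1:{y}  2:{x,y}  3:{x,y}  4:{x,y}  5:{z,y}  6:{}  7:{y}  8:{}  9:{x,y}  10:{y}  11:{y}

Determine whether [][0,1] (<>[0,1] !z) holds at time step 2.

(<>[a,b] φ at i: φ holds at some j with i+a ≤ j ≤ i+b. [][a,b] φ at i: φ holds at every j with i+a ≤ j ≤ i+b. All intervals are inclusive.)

Holds

Check <>[0,1] !z at every j in [2,3]:
  j=2: holds (witness at 2)
  j=3: holds (witness at 3)
All positions satisfy it → formula holds.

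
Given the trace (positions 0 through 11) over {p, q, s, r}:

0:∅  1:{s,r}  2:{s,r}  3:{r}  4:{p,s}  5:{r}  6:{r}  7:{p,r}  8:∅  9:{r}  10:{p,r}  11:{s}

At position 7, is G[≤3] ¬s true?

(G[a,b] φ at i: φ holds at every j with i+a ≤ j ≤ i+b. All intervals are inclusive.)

Check ¬s at every j in [7,10]:
  j=7: true
  j=8: true
  j=9: true
  j=10: true
All positions satisfy it → formula holds.

Yes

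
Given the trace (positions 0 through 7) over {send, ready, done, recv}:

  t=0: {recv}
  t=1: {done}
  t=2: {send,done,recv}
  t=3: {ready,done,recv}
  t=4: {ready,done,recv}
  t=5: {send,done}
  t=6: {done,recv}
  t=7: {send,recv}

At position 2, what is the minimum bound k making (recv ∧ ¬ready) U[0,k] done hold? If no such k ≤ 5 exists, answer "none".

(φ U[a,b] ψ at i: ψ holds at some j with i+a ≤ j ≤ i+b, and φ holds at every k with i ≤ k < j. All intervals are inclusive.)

0

Need earliest j ≥ 2 with done, and (recv ∧ ¬ready) at every k in [2,j-1].
  j=2: rhs holds (empty prefix). k = 0.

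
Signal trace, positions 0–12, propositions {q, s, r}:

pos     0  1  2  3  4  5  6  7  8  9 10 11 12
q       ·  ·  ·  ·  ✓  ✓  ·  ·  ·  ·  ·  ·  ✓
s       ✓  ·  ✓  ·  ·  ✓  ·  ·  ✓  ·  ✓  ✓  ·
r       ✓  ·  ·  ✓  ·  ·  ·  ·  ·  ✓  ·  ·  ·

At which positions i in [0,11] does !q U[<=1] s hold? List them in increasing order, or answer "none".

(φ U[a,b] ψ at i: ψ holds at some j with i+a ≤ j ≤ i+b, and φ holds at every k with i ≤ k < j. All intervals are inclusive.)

Evaluate at each i in [0,11]:
  i=0: ✓ (rhs at j=0)
  i=1: ✓ (rhs at j=2; lhs holds on [1,1])
  i=2: ✓ (rhs at j=2)
  i=3: ✗ (no rhs in [3,4])
  i=4: ✗ (lhs fails at k=4 before rhs at j=5)
  i=5: ✓ (rhs at j=5)
  i=6: ✗ (no rhs in [6,7])
  i=7: ✓ (rhs at j=8; lhs holds on [7,7])
  i=8: ✓ (rhs at j=8)
  i=9: ✓ (rhs at j=10; lhs holds on [9,9])
  i=10: ✓ (rhs at j=10)
  i=11: ✓ (rhs at j=11)

0, 1, 2, 5, 7, 8, 9, 10, 11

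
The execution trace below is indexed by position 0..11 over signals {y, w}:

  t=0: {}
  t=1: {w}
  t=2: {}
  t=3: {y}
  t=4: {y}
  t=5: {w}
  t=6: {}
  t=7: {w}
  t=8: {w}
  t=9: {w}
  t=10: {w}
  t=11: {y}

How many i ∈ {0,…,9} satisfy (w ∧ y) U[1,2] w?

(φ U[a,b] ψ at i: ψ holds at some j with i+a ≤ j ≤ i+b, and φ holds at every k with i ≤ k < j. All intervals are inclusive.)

0

Evaluate at each i in [0,9]:
  i=0: ✗ (lhs fails at k=0 before rhs at j=1)
  i=1: ✗ (no rhs in [2,3])
  i=2: ✗ (no rhs in [3,4])
  i=3: ✗ (lhs fails at k=3 before rhs at j=5)
  i=4: ✗ (lhs fails at k=4 before rhs at j=5)
  i=5: ✗ (lhs fails at k=5 before rhs at j=7)
  i=6: ✗ (lhs fails at k=6 before rhs at j=7)
  i=7: ✗ (lhs fails at k=7 before rhs at j=8)
  i=8: ✗ (lhs fails at k=8 before rhs at j=9)
  i=9: ✗ (lhs fails at k=9 before rhs at j=10)
Positions where it holds: {} → 0.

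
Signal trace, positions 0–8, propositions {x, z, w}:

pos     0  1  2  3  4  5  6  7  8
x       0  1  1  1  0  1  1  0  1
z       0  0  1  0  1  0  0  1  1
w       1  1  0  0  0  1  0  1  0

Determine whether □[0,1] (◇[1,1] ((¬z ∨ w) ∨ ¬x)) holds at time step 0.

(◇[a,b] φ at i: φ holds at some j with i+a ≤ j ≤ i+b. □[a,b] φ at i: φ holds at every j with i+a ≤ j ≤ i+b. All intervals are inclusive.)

Check ◇[1,1] ((¬z ∨ w) ∨ ¬x) at every j in [0,1]:
  j=0: holds (witness at 1)
  j=1: fails (none in [2,2])
Fails at j=1 → formula fails.

False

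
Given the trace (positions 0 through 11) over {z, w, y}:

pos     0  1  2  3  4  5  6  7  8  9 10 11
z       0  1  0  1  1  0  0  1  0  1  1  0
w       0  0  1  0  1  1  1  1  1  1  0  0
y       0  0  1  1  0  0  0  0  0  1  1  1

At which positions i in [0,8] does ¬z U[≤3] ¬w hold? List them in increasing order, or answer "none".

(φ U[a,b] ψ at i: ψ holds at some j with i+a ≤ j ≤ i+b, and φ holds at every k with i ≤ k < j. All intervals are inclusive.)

0, 1, 2, 3

Evaluate at each i in [0,8]:
  i=0: ✓ (rhs at j=0)
  i=1: ✓ (rhs at j=1)
  i=2: ✓ (rhs at j=3; lhs holds on [2,2])
  i=3: ✓ (rhs at j=3)
  i=4: ✗ (no rhs in [4,7])
  i=5: ✗ (no rhs in [5,8])
  i=6: ✗ (no rhs in [6,9])
  i=7: ✗ (lhs fails at k=7 before rhs at j=10)
  i=8: ✗ (lhs fails at k=9 before rhs at j=10)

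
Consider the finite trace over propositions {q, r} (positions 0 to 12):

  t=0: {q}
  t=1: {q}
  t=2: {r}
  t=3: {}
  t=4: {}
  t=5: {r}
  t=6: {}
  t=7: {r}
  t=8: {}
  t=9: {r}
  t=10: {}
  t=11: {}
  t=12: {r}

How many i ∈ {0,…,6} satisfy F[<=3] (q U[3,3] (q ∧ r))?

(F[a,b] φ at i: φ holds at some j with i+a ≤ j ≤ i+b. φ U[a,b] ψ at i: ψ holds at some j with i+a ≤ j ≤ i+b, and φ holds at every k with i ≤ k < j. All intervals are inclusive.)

Evaluate at each i in [0,6]:
  i=0: ✗ (none in [0,3])
  i=1: ✗ (none in [1,4])
  i=2: ✗ (none in [2,5])
  i=3: ✗ (none in [3,6])
  i=4: ✗ (none in [4,7])
  i=5: ✗ (none in [5,8])
  i=6: ✗ (none in [6,9])
Positions where it holds: {} → 0.

0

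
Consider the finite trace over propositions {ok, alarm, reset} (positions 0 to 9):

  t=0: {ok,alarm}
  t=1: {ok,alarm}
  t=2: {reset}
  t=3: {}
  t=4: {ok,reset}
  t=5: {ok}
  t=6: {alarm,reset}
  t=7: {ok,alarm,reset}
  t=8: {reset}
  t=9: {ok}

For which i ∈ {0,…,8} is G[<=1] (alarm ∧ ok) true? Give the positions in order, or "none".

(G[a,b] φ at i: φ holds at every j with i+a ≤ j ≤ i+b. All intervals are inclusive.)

Evaluate at each i in [0,8]:
  i=0: ✓ (all of [0,1])
  i=1: ✗ (fails at j=2)
  i=2: ✗ (fails at j=2)
  i=3: ✗ (fails at j=3)
  i=4: ✗ (fails at j=4)
  i=5: ✗ (fails at j=5)
  i=6: ✗ (fails at j=6)
  i=7: ✗ (fails at j=8)
  i=8: ✗ (fails at j=8)

0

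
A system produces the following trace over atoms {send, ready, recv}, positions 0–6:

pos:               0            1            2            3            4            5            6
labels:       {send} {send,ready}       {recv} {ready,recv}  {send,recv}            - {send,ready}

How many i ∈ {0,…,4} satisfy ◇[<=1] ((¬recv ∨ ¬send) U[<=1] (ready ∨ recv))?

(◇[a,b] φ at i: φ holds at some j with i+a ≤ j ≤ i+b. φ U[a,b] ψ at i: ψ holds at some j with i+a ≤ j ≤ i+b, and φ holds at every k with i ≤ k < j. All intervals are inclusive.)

Evaluate at each i in [0,4]:
  i=0: ✓ (witness j=0)
  i=1: ✓ (witness j=1)
  i=2: ✓ (witness j=2)
  i=3: ✓ (witness j=3)
  i=4: ✓ (witness j=4)
Positions where it holds: {0, 1, 2, 3, 4} → 5.

5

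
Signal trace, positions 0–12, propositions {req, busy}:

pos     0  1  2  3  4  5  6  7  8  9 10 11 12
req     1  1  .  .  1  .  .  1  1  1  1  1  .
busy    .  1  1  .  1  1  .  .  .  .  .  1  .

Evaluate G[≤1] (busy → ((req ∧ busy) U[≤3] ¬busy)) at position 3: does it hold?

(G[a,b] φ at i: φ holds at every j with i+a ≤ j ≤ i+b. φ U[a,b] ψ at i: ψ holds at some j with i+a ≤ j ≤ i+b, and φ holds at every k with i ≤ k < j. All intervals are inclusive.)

Check (busy → ((req ∧ busy) U[≤3] ¬busy)) at every j in [3,4]:
  j=3: antecedent false → ✓
  j=4: antecedent true; consequent fails → ✗
Fails at j=4 → formula fails.

Does not hold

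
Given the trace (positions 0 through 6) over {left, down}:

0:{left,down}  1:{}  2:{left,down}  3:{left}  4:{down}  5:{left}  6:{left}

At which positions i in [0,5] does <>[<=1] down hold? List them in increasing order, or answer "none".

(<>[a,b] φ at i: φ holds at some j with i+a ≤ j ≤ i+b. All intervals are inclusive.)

0, 1, 2, 3, 4

Evaluate at each i in [0,5]:
  i=0: ✓ (witness j=0)
  i=1: ✓ (witness j=2)
  i=2: ✓ (witness j=2)
  i=3: ✓ (witness j=4)
  i=4: ✓ (witness j=4)
  i=5: ✗ (none in [5,6])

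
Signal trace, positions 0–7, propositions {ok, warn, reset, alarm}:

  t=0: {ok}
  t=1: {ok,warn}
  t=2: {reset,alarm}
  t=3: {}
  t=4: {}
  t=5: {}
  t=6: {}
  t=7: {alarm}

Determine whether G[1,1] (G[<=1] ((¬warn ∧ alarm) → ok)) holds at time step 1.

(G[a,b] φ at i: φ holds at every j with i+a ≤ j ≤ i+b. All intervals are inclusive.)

Check G[<=1] ((¬warn ∧ alarm) → ok) at every j in [2,2]:
  j=2: fails at 2
Fails at j=2 → formula fails.

No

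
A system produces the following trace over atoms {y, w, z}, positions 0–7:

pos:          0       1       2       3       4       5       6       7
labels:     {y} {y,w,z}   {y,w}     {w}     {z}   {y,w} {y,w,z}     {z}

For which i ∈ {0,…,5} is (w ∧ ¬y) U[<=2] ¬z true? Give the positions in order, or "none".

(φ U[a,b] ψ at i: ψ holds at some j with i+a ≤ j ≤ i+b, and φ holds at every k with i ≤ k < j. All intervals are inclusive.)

0, 2, 3, 5

Evaluate at each i in [0,5]:
  i=0: ✓ (rhs at j=0)
  i=1: ✗ (lhs fails at k=1 before rhs at j=2)
  i=2: ✓ (rhs at j=2)
  i=3: ✓ (rhs at j=3)
  i=4: ✗ (lhs fails at k=4 before rhs at j=5)
  i=5: ✓ (rhs at j=5)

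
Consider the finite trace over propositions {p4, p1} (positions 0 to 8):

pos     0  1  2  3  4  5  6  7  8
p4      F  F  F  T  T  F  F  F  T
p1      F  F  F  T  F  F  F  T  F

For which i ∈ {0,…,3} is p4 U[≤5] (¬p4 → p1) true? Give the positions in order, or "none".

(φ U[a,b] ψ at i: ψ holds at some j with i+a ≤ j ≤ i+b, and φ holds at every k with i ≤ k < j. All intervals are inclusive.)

Evaluate at each i in [0,3]:
  i=0: ✗ (lhs fails at k=0 before rhs at j=3)
  i=1: ✗ (lhs fails at k=1 before rhs at j=3)
  i=2: ✗ (lhs fails at k=2 before rhs at j=3)
  i=3: ✓ (rhs at j=3)

3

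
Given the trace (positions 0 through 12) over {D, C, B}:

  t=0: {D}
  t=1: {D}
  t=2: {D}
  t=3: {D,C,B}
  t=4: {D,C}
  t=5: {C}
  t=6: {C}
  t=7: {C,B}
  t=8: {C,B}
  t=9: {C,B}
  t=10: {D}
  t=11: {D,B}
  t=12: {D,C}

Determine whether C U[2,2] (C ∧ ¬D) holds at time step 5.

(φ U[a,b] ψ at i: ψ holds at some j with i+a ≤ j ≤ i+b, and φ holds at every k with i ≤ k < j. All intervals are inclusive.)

Need some j in [7,7] with (C ∧ ¬D), and C at every k in [5,j-1].
  j=7: (C ∧ ¬D) holds; C holds at every k in [5,6] → satisfied.

Yes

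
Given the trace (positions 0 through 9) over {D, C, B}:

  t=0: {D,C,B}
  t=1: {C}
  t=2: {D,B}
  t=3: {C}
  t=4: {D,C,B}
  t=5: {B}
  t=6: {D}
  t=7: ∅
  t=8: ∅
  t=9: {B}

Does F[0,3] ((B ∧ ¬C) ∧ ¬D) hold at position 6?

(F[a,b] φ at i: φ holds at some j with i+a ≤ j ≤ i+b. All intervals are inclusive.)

Check ((B ∧ ¬C) ∧ ¬D) at each j in [6,9]:
  j=6: false
  j=7: false
  j=8: false
  j=9: true
Found at j=9 → formula holds.

Yes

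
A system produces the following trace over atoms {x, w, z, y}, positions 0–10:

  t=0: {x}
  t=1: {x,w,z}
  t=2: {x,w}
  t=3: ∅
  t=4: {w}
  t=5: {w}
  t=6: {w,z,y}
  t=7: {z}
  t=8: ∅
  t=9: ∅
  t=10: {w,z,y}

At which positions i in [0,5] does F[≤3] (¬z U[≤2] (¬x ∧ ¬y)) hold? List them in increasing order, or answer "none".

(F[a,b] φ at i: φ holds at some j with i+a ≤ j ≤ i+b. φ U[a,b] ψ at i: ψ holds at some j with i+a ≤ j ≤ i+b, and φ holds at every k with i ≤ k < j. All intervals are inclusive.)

0, 1, 2, 3, 4, 5

Evaluate at each i in [0,5]:
  i=0: ✓ (witness j=2)
  i=1: ✓ (witness j=2)
  i=2: ✓ (witness j=2)
  i=3: ✓ (witness j=3)
  i=4: ✓ (witness j=4)
  i=5: ✓ (witness j=5)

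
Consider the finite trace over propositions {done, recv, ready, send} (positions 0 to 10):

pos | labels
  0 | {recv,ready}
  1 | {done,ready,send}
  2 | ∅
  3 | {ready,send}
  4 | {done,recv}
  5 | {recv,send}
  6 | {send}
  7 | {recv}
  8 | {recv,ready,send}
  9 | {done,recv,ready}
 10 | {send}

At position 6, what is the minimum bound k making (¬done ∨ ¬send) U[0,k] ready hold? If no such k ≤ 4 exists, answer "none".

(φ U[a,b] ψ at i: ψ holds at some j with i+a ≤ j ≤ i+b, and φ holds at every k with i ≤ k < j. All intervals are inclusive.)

2

Need earliest j ≥ 6 with ready, and (¬done ∨ ¬send) at every k in [6,j-1].
  j=6: rhs fails.
  j=7: rhs fails.
  j=8: rhs holds; lhs holds on [6,7]. k = 2.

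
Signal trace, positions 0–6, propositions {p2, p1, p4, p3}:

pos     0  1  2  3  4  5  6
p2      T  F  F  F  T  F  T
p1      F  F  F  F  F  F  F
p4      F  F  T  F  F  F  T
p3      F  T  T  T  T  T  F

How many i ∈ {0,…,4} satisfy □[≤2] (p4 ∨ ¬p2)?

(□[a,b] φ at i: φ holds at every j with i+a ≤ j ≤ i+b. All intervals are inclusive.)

1

Evaluate at each i in [0,4]:
  i=0: ✗ (fails at j=0)
  i=1: ✓ (all of [1,3])
  i=2: ✗ (fails at j=4)
  i=3: ✗ (fails at j=4)
  i=4: ✗ (fails at j=4)
Positions where it holds: {1} → 1.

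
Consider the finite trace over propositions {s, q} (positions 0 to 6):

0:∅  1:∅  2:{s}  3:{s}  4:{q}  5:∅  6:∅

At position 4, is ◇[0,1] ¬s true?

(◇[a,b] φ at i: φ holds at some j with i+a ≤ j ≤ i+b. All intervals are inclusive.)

Yes

Check ¬s at each j in [4,5]:
  j=4: true
  j=5: true
Found at j=4 → formula holds.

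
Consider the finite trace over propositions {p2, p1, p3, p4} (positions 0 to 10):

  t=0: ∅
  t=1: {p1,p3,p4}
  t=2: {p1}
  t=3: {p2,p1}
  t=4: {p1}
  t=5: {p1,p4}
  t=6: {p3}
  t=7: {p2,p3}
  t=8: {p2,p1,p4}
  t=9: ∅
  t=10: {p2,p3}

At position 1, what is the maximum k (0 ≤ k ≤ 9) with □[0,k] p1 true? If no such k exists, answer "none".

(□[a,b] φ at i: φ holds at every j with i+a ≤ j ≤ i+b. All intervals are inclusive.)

4

p1 must hold from j=1 onward; find where it first fails.
  j=1: holds
  j=2: holds
  j=3: holds
  j=4: holds
  j=5: holds
  j=6: fails
Holds on [1,5], so largest k = 4.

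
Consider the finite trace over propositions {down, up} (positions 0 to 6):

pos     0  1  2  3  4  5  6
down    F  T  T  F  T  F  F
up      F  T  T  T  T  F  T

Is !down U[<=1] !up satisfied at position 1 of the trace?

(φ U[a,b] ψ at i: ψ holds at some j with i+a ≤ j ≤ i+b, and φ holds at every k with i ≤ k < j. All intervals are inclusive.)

Need some j in [1,2] with !up, and !down at every k in [1,j-1].
  j=1: !up false.
  j=2: !up false.
No j in the window works → until fails.

Does not hold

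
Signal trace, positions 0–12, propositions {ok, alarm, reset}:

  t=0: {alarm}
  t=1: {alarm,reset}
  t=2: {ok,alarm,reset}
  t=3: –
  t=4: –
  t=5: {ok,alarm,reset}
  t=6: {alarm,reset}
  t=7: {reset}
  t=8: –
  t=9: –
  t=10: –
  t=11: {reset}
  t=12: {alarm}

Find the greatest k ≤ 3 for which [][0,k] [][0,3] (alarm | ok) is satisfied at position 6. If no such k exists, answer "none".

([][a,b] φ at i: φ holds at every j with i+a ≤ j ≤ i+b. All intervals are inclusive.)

[][0,3] (alarm | ok) must hold from j=6 onward; find where it first fails.
  j=6: fails → no k works.

none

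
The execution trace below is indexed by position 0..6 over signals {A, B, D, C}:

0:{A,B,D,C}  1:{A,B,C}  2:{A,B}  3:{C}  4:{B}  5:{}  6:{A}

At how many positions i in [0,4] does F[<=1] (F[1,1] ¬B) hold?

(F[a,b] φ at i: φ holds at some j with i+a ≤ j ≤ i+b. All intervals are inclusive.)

Evaluate at each i in [0,4]:
  i=0: ✗ (none in [0,1])
  i=1: ✓ (witness j=2)
  i=2: ✓ (witness j=2)
  i=3: ✓ (witness j=4)
  i=4: ✓ (witness j=4)
Positions where it holds: {1, 2, 3, 4} → 4.

4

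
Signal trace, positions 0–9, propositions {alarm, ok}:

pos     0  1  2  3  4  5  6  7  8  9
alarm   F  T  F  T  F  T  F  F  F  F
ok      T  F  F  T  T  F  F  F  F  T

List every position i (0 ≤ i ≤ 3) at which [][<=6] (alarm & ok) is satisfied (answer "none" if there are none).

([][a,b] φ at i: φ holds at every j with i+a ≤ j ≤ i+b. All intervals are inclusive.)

Evaluate at each i in [0,3]:
  i=0: ✗ (fails at j=0)
  i=1: ✗ (fails at j=1)
  i=2: ✗ (fails at j=2)
  i=3: ✗ (fails at j=4)

none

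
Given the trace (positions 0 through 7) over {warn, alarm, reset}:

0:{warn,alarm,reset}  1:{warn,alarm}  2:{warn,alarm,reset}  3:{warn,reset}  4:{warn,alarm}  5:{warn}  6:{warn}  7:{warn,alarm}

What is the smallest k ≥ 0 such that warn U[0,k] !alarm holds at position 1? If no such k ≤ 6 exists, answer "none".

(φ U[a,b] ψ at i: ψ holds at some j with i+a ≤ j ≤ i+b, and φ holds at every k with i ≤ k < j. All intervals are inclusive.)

Need earliest j ≥ 1 with !alarm, and warn at every k in [1,j-1].
  j=1: rhs fails.
  j=2: rhs fails.
  j=3: rhs holds; lhs holds on [1,2]. k = 2.

2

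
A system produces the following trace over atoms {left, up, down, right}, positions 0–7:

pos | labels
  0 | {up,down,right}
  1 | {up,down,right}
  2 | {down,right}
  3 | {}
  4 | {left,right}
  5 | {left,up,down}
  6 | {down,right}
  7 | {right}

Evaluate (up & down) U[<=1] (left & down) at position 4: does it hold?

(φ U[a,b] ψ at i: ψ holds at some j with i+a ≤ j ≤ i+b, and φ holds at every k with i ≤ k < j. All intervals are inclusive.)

No

Need some j in [4,5] with (left & down), and (up & down) at every k in [4,j-1].
  j=4: (left & down) false.
  j=5: (left & down) holds, but (up & down) fails at k=4 → not this j.
No j in the window works → until fails.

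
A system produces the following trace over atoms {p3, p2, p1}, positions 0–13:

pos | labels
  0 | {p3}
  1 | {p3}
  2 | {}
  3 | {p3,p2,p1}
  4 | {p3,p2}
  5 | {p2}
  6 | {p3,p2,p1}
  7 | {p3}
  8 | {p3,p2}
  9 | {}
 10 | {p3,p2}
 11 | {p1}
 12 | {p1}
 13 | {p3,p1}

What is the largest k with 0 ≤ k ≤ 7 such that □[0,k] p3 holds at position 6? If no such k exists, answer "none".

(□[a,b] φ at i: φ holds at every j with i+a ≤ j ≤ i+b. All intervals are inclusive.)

2

p3 must hold from j=6 onward; find where it first fails.
  j=6: holds
  j=7: holds
  j=8: holds
  j=9: fails
Holds on [6,8], so largest k = 2.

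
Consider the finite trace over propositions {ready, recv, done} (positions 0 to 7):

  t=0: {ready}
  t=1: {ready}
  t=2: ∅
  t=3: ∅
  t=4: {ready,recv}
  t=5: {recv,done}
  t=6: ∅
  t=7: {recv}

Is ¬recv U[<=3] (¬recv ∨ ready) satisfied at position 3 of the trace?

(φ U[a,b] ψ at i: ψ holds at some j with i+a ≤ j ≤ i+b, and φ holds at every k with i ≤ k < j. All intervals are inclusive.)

Need some j in [3,6] with (¬recv ∨ ready), and ¬recv at every k in [3,j-1].
  j=3: (¬recv ∨ ready) holds; no prefix to check → satisfied.

Holds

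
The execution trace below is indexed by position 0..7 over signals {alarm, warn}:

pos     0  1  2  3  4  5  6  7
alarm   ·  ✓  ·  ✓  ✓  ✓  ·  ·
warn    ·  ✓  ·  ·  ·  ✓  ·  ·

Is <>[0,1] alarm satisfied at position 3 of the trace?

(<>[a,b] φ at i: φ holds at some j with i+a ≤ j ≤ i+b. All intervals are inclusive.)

Check alarm at each j in [3,4]:
  j=3: true
  j=4: true
Found at j=3 → formula holds.

Holds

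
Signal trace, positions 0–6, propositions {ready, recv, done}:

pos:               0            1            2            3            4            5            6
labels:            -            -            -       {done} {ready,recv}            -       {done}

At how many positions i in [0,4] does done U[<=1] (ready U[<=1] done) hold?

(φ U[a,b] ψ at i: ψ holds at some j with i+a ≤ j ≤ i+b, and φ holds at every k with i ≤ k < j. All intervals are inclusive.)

1

Evaluate at each i in [0,4]:
  i=0: ✗ (no rhs in [0,1])
  i=1: ✗ (no rhs in [1,2])
  i=2: ✗ (lhs fails at k=2 before rhs at j=3)
  i=3: ✓ (rhs at j=3)
  i=4: ✗ (no rhs in [4,5])
Positions where it holds: {3} → 1.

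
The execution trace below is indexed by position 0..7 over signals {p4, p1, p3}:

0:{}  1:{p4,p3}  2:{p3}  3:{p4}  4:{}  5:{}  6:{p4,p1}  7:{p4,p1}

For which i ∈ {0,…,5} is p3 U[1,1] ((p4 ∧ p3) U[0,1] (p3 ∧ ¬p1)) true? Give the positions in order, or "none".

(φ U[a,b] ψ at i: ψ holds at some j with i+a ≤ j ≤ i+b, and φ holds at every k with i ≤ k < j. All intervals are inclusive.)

1

Evaluate at each i in [0,5]:
  i=0: ✗ (lhs fails at k=0 before rhs at j=1)
  i=1: ✓ (rhs at j=2; lhs holds on [1,1])
  i=2: ✗ (no rhs in [3,3])
  i=3: ✗ (no rhs in [4,4])
  i=4: ✗ (no rhs in [5,5])
  i=5: ✗ (no rhs in [6,6])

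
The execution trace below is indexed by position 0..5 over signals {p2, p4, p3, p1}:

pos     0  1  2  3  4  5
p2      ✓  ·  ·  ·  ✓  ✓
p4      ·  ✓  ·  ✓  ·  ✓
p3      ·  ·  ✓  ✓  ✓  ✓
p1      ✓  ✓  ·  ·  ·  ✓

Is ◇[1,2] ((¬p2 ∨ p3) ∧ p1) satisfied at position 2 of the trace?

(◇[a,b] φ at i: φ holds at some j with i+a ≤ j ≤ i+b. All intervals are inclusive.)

No

Check ((¬p2 ∨ p3) ∧ p1) at each j in [3,4]:
  j=3: false
  j=4: false
No position in the window satisfies it → formula fails.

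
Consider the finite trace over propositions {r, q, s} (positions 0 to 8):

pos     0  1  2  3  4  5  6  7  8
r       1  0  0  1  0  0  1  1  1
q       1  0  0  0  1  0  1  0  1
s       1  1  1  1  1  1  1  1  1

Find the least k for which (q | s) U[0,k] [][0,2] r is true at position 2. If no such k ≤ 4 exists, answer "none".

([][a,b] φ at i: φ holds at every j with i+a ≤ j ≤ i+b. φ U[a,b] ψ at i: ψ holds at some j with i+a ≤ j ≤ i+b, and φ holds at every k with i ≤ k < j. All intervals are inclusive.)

4

Need earliest j ≥ 2 with [][0,2] r, and (q | s) at every k in [2,j-1].
  j=2: rhs fails.
  j=3: rhs fails.
  j=4: rhs fails.
  j=5: rhs fails.
  j=6: rhs holds; lhs holds on [2,5]. k = 4.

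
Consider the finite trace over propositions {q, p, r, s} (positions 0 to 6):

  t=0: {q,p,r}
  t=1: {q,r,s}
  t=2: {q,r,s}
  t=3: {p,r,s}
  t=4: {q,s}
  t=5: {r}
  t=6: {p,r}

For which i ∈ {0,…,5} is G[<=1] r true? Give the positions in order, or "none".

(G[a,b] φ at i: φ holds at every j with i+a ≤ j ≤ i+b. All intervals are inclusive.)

0, 1, 2, 5

Evaluate at each i in [0,5]:
  i=0: ✓ (all of [0,1])
  i=1: ✓ (all of [1,2])
  i=2: ✓ (all of [2,3])
  i=3: ✗ (fails at j=4)
  i=4: ✗ (fails at j=4)
  i=5: ✓ (all of [5,6])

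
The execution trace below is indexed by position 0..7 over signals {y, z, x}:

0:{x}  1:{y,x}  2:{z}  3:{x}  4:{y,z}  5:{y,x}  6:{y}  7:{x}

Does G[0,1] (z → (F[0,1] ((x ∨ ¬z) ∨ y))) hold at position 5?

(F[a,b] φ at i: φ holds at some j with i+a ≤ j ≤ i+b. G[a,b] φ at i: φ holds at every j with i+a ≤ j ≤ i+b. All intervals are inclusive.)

Check (z → (F[0,1] ((x ∨ ¬z) ∨ y))) at every j in [5,6]:
  j=5: antecedent false → ✓
  j=6: antecedent false → ✓
All positions satisfy it → formula holds.

Holds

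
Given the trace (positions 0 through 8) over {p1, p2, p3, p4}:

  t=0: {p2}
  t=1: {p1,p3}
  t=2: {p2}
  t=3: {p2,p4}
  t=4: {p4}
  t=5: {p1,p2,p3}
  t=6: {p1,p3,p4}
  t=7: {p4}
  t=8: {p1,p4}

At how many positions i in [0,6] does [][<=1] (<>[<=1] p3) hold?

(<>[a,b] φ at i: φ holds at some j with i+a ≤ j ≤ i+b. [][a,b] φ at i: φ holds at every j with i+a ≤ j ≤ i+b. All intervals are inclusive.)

3

Evaluate at each i in [0,6]:
  i=0: ✓ (all of [0,1])
  i=1: ✗ (fails at j=2)
  i=2: ✗ (fails at j=2)
  i=3: ✗ (fails at j=3)
  i=4: ✓ (all of [4,5])
  i=5: ✓ (all of [5,6])
  i=6: ✗ (fails at j=7)
Positions where it holds: {0, 4, 5} → 3.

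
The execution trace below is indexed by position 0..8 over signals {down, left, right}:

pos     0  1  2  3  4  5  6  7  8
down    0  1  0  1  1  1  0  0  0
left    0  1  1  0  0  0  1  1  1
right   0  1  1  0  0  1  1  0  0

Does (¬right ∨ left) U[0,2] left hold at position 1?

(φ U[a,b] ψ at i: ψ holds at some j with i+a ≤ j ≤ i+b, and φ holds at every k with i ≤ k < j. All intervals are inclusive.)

Yes

Need some j in [1,3] with left, and (¬right ∨ left) at every k in [1,j-1].
  j=1: left holds; no prefix to check → satisfied.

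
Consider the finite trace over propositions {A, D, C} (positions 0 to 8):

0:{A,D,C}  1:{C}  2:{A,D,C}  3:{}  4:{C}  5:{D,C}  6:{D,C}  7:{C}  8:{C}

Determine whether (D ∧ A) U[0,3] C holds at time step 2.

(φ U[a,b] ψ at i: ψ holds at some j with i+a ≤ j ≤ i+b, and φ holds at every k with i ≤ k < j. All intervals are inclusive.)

Yes

Need some j in [2,5] with C, and (D ∧ A) at every k in [2,j-1].
  j=2: C holds; no prefix to check → satisfied.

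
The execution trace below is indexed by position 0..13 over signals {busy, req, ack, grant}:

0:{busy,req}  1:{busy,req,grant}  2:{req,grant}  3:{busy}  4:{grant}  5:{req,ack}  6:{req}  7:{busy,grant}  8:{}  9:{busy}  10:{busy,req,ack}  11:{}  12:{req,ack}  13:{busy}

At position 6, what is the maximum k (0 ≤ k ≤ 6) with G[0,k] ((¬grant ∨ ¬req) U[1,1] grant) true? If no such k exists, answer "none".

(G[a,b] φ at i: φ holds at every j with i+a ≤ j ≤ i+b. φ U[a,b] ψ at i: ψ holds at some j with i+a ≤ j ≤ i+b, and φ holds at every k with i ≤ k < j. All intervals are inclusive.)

((¬grant ∨ ¬req) U[1,1] grant) must hold from j=6 onward; find where it first fails.
  j=6: holds
  j=7: fails
Holds on [6,6], so largest k = 0.

0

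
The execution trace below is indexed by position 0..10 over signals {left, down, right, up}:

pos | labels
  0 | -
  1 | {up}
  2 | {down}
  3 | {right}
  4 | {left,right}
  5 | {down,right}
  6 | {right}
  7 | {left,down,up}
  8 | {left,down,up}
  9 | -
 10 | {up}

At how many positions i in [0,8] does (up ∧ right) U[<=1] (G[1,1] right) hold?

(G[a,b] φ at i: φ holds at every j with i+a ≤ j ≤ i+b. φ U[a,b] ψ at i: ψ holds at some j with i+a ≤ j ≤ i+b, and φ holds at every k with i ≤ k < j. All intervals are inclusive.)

4

Evaluate at each i in [0,8]:
  i=0: ✗ (no rhs in [0,1])
  i=1: ✗ (lhs fails at k=1 before rhs at j=2)
  i=2: ✓ (rhs at j=2)
  i=3: ✓ (rhs at j=3)
  i=4: ✓ (rhs at j=4)
  i=5: ✓ (rhs at j=5)
  i=6: ✗ (no rhs in [6,7])
  i=7: ✗ (no rhs in [7,8])
  i=8: ✗ (no rhs in [8,9])
Positions where it holds: {2, 3, 4, 5} → 4.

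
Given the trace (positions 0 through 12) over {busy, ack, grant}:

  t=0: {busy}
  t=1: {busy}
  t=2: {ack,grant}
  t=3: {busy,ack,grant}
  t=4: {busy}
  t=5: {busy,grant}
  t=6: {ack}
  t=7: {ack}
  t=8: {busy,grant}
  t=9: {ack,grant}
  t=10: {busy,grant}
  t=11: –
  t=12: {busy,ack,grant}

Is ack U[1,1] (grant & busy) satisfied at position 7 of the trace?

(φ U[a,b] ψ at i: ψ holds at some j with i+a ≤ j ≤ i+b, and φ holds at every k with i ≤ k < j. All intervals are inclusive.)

True

Need some j in [8,8] with (grant & busy), and ack at every k in [7,j-1].
  j=8: (grant & busy) holds; ack holds at every k in [7,7] → satisfied.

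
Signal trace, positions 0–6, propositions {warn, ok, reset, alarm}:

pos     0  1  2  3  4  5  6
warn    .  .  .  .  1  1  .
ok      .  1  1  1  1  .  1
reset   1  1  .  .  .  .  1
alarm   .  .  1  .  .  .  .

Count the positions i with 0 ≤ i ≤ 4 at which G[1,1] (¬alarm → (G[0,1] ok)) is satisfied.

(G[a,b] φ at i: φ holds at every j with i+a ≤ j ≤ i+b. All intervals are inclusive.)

Evaluate at each i in [0,4]:
  i=0: ✓ (all of [1,1])
  i=1: ✓ (all of [2,2])
  i=2: ✓ (all of [3,3])
  i=3: ✗ (fails at j=4)
  i=4: ✗ (fails at j=5)
Positions where it holds: {0, 1, 2} → 3.

3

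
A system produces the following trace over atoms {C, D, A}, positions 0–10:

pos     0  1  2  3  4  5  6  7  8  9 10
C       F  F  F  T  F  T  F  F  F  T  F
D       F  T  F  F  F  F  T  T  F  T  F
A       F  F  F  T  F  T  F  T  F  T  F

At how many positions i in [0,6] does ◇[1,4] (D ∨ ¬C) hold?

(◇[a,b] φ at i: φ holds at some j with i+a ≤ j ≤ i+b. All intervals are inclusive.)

Evaluate at each i in [0,6]:
  i=0: ✓ (witness j=1)
  i=1: ✓ (witness j=2)
  i=2: ✓ (witness j=4)
  i=3: ✓ (witness j=4)
  i=4: ✓ (witness j=6)
  i=5: ✓ (witness j=6)
  i=6: ✓ (witness j=7)
Positions where it holds: {0, 1, 2, 3, 4, 5, 6} → 7.

7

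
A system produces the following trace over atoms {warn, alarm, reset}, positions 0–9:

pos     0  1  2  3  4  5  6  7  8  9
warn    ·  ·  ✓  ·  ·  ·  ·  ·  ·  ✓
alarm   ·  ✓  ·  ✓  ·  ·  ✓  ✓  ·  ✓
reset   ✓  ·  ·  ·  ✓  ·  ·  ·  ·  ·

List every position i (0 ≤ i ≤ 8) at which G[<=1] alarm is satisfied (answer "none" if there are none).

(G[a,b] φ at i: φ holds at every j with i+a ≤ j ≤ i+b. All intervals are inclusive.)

Evaluate at each i in [0,8]:
  i=0: ✗ (fails at j=0)
  i=1: ✗ (fails at j=2)
  i=2: ✗ (fails at j=2)
  i=3: ✗ (fails at j=4)
  i=4: ✗ (fails at j=4)
  i=5: ✗ (fails at j=5)
  i=6: ✓ (all of [6,7])
  i=7: ✗ (fails at j=8)
  i=8: ✗ (fails at j=8)

6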